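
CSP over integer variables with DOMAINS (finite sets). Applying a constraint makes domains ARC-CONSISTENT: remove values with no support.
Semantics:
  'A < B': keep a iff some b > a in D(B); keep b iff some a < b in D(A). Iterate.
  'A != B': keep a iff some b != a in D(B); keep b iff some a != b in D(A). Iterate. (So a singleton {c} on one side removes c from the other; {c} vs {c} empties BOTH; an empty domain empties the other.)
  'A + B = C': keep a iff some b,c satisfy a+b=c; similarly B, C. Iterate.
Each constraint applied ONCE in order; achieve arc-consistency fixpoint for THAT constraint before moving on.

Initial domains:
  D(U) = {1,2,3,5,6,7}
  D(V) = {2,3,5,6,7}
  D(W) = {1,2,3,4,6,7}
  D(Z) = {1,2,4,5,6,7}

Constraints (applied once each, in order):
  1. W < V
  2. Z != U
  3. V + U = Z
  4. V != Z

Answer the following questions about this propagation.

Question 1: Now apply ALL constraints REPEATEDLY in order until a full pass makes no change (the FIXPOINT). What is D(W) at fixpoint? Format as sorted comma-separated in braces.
Answer: {1,2,3,4}

Derivation:
pass 0 (initial): D(W)={1,2,3,4,6,7}
pass 1: U {1,2,3,5,6,7}->{1,2,3,5}; V {2,3,5,6,7}->{2,3,5,6}; W {1,2,3,4,6,7}->{1,2,3,4,6}; Z {1,2,4,5,6,7}->{4,5,6,7}
pass 2: W {1,2,3,4,6}->{1,2,3,4}
pass 3: no change
Fixpoint after 3 passes: D(W) = {1,2,3,4}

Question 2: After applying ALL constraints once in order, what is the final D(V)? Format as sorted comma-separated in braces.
Answer: {2,3,5,6}

Derivation:
Constraint 1 (W < V) on D(W)={1,2,3,4,6,7} D(V)={2,3,5,6,7}: W {1,2,3,4,6,7}->{1,2,3,4,6}
Constraint 2 (Z != U) on D(Z)={1,2,4,5,6,7} D(U)={1,2,3,5,6,7}: no change
Constraint 3 (V + U = Z) on D(V)={2,3,5,6,7} D(U)={1,2,3,5,6,7} D(Z)={1,2,4,5,6,7}: V {2,3,5,6,7}->{2,3,5,6}; U {1,2,3,5,6,7}->{1,2,3,5}; Z {1,2,4,5,6,7}->{4,5,6,7}
Constraint 4 (V != Z) on D(V)={2,3,5,6} D(Z)={4,5,6,7}: no change
So after all 4 constraints: D(V) = {2,3,5,6}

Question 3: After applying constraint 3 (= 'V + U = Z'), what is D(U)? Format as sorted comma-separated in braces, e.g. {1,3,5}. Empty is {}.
Constraint 1 (W < V) on D(W)={1,2,3,4,6,7} D(V)={2,3,5,6,7}: W {1,2,3,4,6,7}->{1,2,3,4,6}
Constraint 2 (Z != U) on D(Z)={1,2,4,5,6,7} D(U)={1,2,3,5,6,7}: no change
Constraint 3 (V + U = Z) on D(V)={2,3,5,6,7} D(U)={1,2,3,5,6,7} D(Z)={1,2,4,5,6,7}: V {2,3,5,6,7}->{2,3,5,6}; U {1,2,3,5,6,7}->{1,2,3,5}; Z {1,2,4,5,6,7}->{4,5,6,7}
So after constraint 3: D(U) = {1,2,3,5}

Answer: {1,2,3,5}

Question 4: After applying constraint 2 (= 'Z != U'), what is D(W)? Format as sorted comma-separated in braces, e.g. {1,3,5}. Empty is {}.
Answer: {1,2,3,4,6}

Derivation:
Constraint 1 (W < V) on D(W)={1,2,3,4,6,7} D(V)={2,3,5,6,7}: W {1,2,3,4,6,7}->{1,2,3,4,6}
Constraint 2 (Z != U) on D(Z)={1,2,4,5,6,7} D(U)={1,2,3,5,6,7}: no change
So after constraint 2: D(W) = {1,2,3,4,6}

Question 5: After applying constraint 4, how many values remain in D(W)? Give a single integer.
Constraint 1 (W < V) on D(W)={1,2,3,4,6,7} D(V)={2,3,5,6,7}: W {1,2,3,4,6,7}->{1,2,3,4,6}
Constraint 2 (Z != U) on D(Z)={1,2,4,5,6,7} D(U)={1,2,3,5,6,7}: no change
Constraint 3 (V + U = Z) on D(V)={2,3,5,6,7} D(U)={1,2,3,5,6,7} D(Z)={1,2,4,5,6,7}: V {2,3,5,6,7}->{2,3,5,6}; U {1,2,3,5,6,7}->{1,2,3,5}; Z {1,2,4,5,6,7}->{4,5,6,7}
Constraint 4 (V != Z) on D(V)={2,3,5,6} D(Z)={4,5,6,7}: no change
So after constraint 4: D(W)={1,2,3,4,6}, size = 5

Answer: 5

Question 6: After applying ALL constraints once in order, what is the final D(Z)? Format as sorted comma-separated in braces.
Constraint 1 (W < V) on D(W)={1,2,3,4,6,7} D(V)={2,3,5,6,7}: W {1,2,3,4,6,7}->{1,2,3,4,6}
Constraint 2 (Z != U) on D(Z)={1,2,4,5,6,7} D(U)={1,2,3,5,6,7}: no change
Constraint 3 (V + U = Z) on D(V)={2,3,5,6,7} D(U)={1,2,3,5,6,7} D(Z)={1,2,4,5,6,7}: V {2,3,5,6,7}->{2,3,5,6}; U {1,2,3,5,6,7}->{1,2,3,5}; Z {1,2,4,5,6,7}->{4,5,6,7}
Constraint 4 (V != Z) on D(V)={2,3,5,6} D(Z)={4,5,6,7}: no change
So after all 4 constraints: D(Z) = {4,5,6,7}

Answer: {4,5,6,7}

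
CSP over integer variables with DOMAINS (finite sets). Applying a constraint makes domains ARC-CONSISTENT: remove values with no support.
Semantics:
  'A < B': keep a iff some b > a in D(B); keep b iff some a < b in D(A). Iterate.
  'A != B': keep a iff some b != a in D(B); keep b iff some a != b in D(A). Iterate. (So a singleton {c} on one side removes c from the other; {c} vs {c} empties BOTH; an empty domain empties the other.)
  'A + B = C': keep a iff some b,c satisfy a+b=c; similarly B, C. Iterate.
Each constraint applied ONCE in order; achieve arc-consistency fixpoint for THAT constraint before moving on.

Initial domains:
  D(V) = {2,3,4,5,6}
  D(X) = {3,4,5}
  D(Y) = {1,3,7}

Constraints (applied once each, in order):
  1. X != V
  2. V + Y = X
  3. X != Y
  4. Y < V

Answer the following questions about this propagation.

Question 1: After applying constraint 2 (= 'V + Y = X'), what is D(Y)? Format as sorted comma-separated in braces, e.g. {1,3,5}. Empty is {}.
Answer: {1,3}

Derivation:
Constraint 1 (X != V) on D(X)={3,4,5} D(V)={2,3,4,5,6}: no change
Constraint 2 (V + Y = X) on D(V)={2,3,4,5,6} D(Y)={1,3,7} D(X)={3,4,5}: V {2,3,4,5,6}->{2,3,4}; Y {1,3,7}->{1,3}
So after constraint 2: D(Y) = {1,3}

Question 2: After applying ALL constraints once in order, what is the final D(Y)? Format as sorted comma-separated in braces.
Constraint 1 (X != V) on D(X)={3,4,5} D(V)={2,3,4,5,6}: no change
Constraint 2 (V + Y = X) on D(V)={2,3,4,5,6} D(Y)={1,3,7} D(X)={3,4,5}: V {2,3,4,5,6}->{2,3,4}; Y {1,3,7}->{1,3}
Constraint 3 (X != Y) on D(X)={3,4,5} D(Y)={1,3}: no change
Constraint 4 (Y < V) on D(Y)={1,3} D(V)={2,3,4}: no change
So after all 4 constraints: D(Y) = {1,3}

Answer: {1,3}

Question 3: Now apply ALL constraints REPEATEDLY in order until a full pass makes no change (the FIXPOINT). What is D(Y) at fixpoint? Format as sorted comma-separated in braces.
pass 0 (initial): D(Y)={1,3,7}
pass 1: V {2,3,4,5,6}->{2,3,4}; Y {1,3,7}->{1,3}
pass 2: no change
Fixpoint after 2 passes: D(Y) = {1,3}

Answer: {1,3}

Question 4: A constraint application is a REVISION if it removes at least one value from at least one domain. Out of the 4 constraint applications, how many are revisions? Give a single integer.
Constraint 1 (X != V) on D(X)={3,4,5} D(V)={2,3,4,5,6}: no change => not a revision
Constraint 2 (V + Y = X) on D(V)={2,3,4,5,6} D(Y)={1,3,7} D(X)={3,4,5}: V {2,3,4,5,6}->{2,3,4}; Y {1,3,7}->{1,3} => REVISION
Constraint 3 (X != Y) on D(X)={3,4,5} D(Y)={1,3}: no change => not a revision
Constraint 4 (Y < V) on D(Y)={1,3} D(V)={2,3,4}: no change => not a revision
Total revisions = 1

Answer: 1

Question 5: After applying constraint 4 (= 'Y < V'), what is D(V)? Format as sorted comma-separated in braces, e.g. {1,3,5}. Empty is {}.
Constraint 1 (X != V) on D(X)={3,4,5} D(V)={2,3,4,5,6}: no change
Constraint 2 (V + Y = X) on D(V)={2,3,4,5,6} D(Y)={1,3,7} D(X)={3,4,5}: V {2,3,4,5,6}->{2,3,4}; Y {1,3,7}->{1,3}
Constraint 3 (X != Y) on D(X)={3,4,5} D(Y)={1,3}: no change
Constraint 4 (Y < V) on D(Y)={1,3} D(V)={2,3,4}: no change
So after constraint 4: D(V) = {2,3,4}

Answer: {2,3,4}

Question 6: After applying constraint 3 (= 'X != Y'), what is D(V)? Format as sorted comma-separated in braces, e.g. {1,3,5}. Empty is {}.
Constraint 1 (X != V) on D(X)={3,4,5} D(V)={2,3,4,5,6}: no change
Constraint 2 (V + Y = X) on D(V)={2,3,4,5,6} D(Y)={1,3,7} D(X)={3,4,5}: V {2,3,4,5,6}->{2,3,4}; Y {1,3,7}->{1,3}
Constraint 3 (X != Y) on D(X)={3,4,5} D(Y)={1,3}: no change
So after constraint 3: D(V) = {2,3,4}

Answer: {2,3,4}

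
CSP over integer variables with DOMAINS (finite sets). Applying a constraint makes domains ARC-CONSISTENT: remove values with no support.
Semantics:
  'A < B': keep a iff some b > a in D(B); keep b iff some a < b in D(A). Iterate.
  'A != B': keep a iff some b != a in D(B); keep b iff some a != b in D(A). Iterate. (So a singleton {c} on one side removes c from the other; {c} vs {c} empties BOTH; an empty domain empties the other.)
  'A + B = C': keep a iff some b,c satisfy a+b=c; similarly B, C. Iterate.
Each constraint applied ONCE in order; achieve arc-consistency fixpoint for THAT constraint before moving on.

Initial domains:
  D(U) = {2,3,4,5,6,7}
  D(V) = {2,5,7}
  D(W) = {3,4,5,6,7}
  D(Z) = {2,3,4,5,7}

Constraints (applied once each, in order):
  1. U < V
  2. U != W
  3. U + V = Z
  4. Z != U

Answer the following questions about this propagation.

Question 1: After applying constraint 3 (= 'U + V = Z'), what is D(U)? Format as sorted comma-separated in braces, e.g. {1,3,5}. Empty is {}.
Constraint 1 (U < V) on D(U)={2,3,4,5,6,7} D(V)={2,5,7}: U {2,3,4,5,6,7}->{2,3,4,5,6}; V {2,5,7}->{5,7}
Constraint 2 (U != W) on D(U)={2,3,4,5,6} D(W)={3,4,5,6,7}: no change
Constraint 3 (U + V = Z) on D(U)={2,3,4,5,6} D(V)={5,7} D(Z)={2,3,4,5,7}: U {2,3,4,5,6}->{2}; V {5,7}->{5}; Z {2,3,4,5,7}->{7}
So after constraint 3: D(U) = {2}

Answer: {2}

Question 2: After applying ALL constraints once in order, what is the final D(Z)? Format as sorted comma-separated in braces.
Answer: {7}

Derivation:
Constraint 1 (U < V) on D(U)={2,3,4,5,6,7} D(V)={2,5,7}: U {2,3,4,5,6,7}->{2,3,4,5,6}; V {2,5,7}->{5,7}
Constraint 2 (U != W) on D(U)={2,3,4,5,6} D(W)={3,4,5,6,7}: no change
Constraint 3 (U + V = Z) on D(U)={2,3,4,5,6} D(V)={5,7} D(Z)={2,3,4,5,7}: U {2,3,4,5,6}->{2}; V {5,7}->{5}; Z {2,3,4,5,7}->{7}
Constraint 4 (Z != U) on D(Z)={7} D(U)={2}: no change
So after all 4 constraints: D(Z) = {7}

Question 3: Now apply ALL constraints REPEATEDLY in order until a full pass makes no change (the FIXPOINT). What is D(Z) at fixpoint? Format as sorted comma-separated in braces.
Answer: {7}

Derivation:
pass 0 (initial): D(Z)={2,3,4,5,7}
pass 1: U {2,3,4,5,6,7}->{2}; V {2,5,7}->{5}; Z {2,3,4,5,7}->{7}
pass 2: no change
Fixpoint after 2 passes: D(Z) = {7}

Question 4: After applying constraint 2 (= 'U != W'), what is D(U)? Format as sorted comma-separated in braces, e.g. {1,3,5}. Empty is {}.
Constraint 1 (U < V) on D(U)={2,3,4,5,6,7} D(V)={2,5,7}: U {2,3,4,5,6,7}->{2,3,4,5,6}; V {2,5,7}->{5,7}
Constraint 2 (U != W) on D(U)={2,3,4,5,6} D(W)={3,4,5,6,7}: no change
So after constraint 2: D(U) = {2,3,4,5,6}

Answer: {2,3,4,5,6}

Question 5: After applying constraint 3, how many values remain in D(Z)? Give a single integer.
Constraint 1 (U < V) on D(U)={2,3,4,5,6,7} D(V)={2,5,7}: U {2,3,4,5,6,7}->{2,3,4,5,6}; V {2,5,7}->{5,7}
Constraint 2 (U != W) on D(U)={2,3,4,5,6} D(W)={3,4,5,6,7}: no change
Constraint 3 (U + V = Z) on D(U)={2,3,4,5,6} D(V)={5,7} D(Z)={2,3,4,5,7}: U {2,3,4,5,6}->{2}; V {5,7}->{5}; Z {2,3,4,5,7}->{7}
So after constraint 3: D(Z)={7}, size = 1

Answer: 1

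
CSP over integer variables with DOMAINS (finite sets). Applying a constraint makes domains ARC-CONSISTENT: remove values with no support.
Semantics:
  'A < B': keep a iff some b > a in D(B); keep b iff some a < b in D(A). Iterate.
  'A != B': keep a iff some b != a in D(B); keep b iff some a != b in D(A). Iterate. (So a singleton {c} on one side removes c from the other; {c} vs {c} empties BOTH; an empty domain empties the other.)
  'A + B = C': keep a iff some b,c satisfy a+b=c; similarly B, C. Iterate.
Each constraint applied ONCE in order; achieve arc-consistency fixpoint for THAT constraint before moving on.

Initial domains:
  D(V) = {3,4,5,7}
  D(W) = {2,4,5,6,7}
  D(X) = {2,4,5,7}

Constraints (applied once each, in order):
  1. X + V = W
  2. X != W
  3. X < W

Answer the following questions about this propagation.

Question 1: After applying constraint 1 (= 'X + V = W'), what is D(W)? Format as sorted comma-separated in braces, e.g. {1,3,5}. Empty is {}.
Constraint 1 (X + V = W) on D(X)={2,4,5,7} D(V)={3,4,5,7} D(W)={2,4,5,6,7}: X {2,4,5,7}->{2,4}; V {3,4,5,7}->{3,4,5}; W {2,4,5,6,7}->{5,6,7}
So after constraint 1: D(W) = {5,6,7}

Answer: {5,6,7}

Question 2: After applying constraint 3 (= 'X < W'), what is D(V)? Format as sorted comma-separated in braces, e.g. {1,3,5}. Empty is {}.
Answer: {3,4,5}

Derivation:
Constraint 1 (X + V = W) on D(X)={2,4,5,7} D(V)={3,4,5,7} D(W)={2,4,5,6,7}: X {2,4,5,7}->{2,4}; V {3,4,5,7}->{3,4,5}; W {2,4,5,6,7}->{5,6,7}
Constraint 2 (X != W) on D(X)={2,4} D(W)={5,6,7}: no change
Constraint 3 (X < W) on D(X)={2,4} D(W)={5,6,7}: no change
So after constraint 3: D(V) = {3,4,5}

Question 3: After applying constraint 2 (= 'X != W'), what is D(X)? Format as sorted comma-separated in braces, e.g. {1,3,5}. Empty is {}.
Constraint 1 (X + V = W) on D(X)={2,4,5,7} D(V)={3,4,5,7} D(W)={2,4,5,6,7}: X {2,4,5,7}->{2,4}; V {3,4,5,7}->{3,4,5}; W {2,4,5,6,7}->{5,6,7}
Constraint 2 (X != W) on D(X)={2,4} D(W)={5,6,7}: no change
So after constraint 2: D(X) = {2,4}

Answer: {2,4}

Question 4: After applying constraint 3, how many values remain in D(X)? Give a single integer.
Answer: 2

Derivation:
Constraint 1 (X + V = W) on D(X)={2,4,5,7} D(V)={3,4,5,7} D(W)={2,4,5,6,7}: X {2,4,5,7}->{2,4}; V {3,4,5,7}->{3,4,5}; W {2,4,5,6,7}->{5,6,7}
Constraint 2 (X != W) on D(X)={2,4} D(W)={5,6,7}: no change
Constraint 3 (X < W) on D(X)={2,4} D(W)={5,6,7}: no change
So after constraint 3: D(X)={2,4}, size = 2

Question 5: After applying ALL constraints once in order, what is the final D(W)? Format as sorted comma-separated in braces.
Constraint 1 (X + V = W) on D(X)={2,4,5,7} D(V)={3,4,5,7} D(W)={2,4,5,6,7}: X {2,4,5,7}->{2,4}; V {3,4,5,7}->{3,4,5}; W {2,4,5,6,7}->{5,6,7}
Constraint 2 (X != W) on D(X)={2,4} D(W)={5,6,7}: no change
Constraint 3 (X < W) on D(X)={2,4} D(W)={5,6,7}: no change
So after all 3 constraints: D(W) = {5,6,7}

Answer: {5,6,7}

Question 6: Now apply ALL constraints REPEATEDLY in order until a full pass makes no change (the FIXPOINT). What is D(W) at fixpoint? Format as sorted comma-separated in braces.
Answer: {5,6,7}

Derivation:
pass 0 (initial): D(W)={2,4,5,6,7}
pass 1: V {3,4,5,7}->{3,4,5}; W {2,4,5,6,7}->{5,6,7}; X {2,4,5,7}->{2,4}
pass 2: no change
Fixpoint after 2 passes: D(W) = {5,6,7}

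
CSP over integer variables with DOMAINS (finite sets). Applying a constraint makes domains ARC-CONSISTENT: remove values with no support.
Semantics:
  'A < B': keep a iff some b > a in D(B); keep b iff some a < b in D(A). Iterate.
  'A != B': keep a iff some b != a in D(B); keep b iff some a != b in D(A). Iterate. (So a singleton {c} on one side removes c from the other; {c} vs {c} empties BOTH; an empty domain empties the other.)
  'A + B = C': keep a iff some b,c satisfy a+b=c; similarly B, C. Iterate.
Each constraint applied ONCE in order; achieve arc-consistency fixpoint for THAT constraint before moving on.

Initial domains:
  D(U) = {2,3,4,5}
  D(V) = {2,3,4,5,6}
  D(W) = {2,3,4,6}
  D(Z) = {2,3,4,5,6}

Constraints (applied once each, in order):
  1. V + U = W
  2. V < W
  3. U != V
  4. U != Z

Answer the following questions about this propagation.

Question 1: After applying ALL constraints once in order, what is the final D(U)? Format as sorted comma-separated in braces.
Constraint 1 (V + U = W) on D(V)={2,3,4,5,6} D(U)={2,3,4,5} D(W)={2,3,4,6}: V {2,3,4,5,6}->{2,3,4}; U {2,3,4,5}->{2,3,4}; W {2,3,4,6}->{4,6}
Constraint 2 (V < W) on D(V)={2,3,4} D(W)={4,6}: no change
Constraint 3 (U != V) on D(U)={2,3,4} D(V)={2,3,4}: no change
Constraint 4 (U != Z) on D(U)={2,3,4} D(Z)={2,3,4,5,6}: no change
So after all 4 constraints: D(U) = {2,3,4}

Answer: {2,3,4}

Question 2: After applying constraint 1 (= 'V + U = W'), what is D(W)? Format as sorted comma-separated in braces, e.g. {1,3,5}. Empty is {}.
Answer: {4,6}

Derivation:
Constraint 1 (V + U = W) on D(V)={2,3,4,5,6} D(U)={2,3,4,5} D(W)={2,3,4,6}: V {2,3,4,5,6}->{2,3,4}; U {2,3,4,5}->{2,3,4}; W {2,3,4,6}->{4,6}
So after constraint 1: D(W) = {4,6}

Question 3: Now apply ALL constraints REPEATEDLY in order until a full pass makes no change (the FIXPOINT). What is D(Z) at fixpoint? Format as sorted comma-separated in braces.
pass 0 (initial): D(Z)={2,3,4,5,6}
pass 1: U {2,3,4,5}->{2,3,4}; V {2,3,4,5,6}->{2,3,4}; W {2,3,4,6}->{4,6}
pass 2: no change
Fixpoint after 2 passes: D(Z) = {2,3,4,5,6}

Answer: {2,3,4,5,6}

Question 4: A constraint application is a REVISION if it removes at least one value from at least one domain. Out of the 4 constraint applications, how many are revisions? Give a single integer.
Answer: 1

Derivation:
Constraint 1 (V + U = W) on D(V)={2,3,4,5,6} D(U)={2,3,4,5} D(W)={2,3,4,6}: V {2,3,4,5,6}->{2,3,4}; U {2,3,4,5}->{2,3,4}; W {2,3,4,6}->{4,6} => REVISION
Constraint 2 (V < W) on D(V)={2,3,4} D(W)={4,6}: no change => not a revision
Constraint 3 (U != V) on D(U)={2,3,4} D(V)={2,3,4}: no change => not a revision
Constraint 4 (U != Z) on D(U)={2,3,4} D(Z)={2,3,4,5,6}: no change => not a revision
Total revisions = 1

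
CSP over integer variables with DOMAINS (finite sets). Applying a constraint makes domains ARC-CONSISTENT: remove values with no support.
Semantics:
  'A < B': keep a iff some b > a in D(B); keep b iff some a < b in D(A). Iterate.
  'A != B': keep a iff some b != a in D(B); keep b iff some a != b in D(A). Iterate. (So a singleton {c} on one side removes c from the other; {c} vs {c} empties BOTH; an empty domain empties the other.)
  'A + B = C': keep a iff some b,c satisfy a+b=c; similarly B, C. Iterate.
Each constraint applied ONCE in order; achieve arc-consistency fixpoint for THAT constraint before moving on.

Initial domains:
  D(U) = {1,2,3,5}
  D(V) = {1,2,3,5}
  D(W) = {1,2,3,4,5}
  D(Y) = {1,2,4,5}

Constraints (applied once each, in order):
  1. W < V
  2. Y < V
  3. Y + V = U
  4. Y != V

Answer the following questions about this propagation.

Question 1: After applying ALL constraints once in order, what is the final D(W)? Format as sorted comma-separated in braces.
Answer: {1,2,3,4}

Derivation:
Constraint 1 (W < V) on D(W)={1,2,3,4,5} D(V)={1,2,3,5}: W {1,2,3,4,5}->{1,2,3,4}; V {1,2,3,5}->{2,3,5}
Constraint 2 (Y < V) on D(Y)={1,2,4,5} D(V)={2,3,5}: Y {1,2,4,5}->{1,2,4}
Constraint 3 (Y + V = U) on D(Y)={1,2,4} D(V)={2,3,5} D(U)={1,2,3,5}: Y {1,2,4}->{1,2}; V {2,3,5}->{2,3}; U {1,2,3,5}->{3,5}
Constraint 4 (Y != V) on D(Y)={1,2} D(V)={2,3}: no change
So after all 4 constraints: D(W) = {1,2,3,4}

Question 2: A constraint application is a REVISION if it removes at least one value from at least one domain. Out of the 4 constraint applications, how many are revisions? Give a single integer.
Answer: 3

Derivation:
Constraint 1 (W < V) on D(W)={1,2,3,4,5} D(V)={1,2,3,5}: W {1,2,3,4,5}->{1,2,3,4}; V {1,2,3,5}->{2,3,5} => REVISION
Constraint 2 (Y < V) on D(Y)={1,2,4,5} D(V)={2,3,5}: Y {1,2,4,5}->{1,2,4} => REVISION
Constraint 3 (Y + V = U) on D(Y)={1,2,4} D(V)={2,3,5} D(U)={1,2,3,5}: Y {1,2,4}->{1,2}; V {2,3,5}->{2,3}; U {1,2,3,5}->{3,5} => REVISION
Constraint 4 (Y != V) on D(Y)={1,2} D(V)={2,3}: no change => not a revision
Total revisions = 3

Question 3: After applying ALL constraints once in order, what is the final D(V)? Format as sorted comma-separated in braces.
Answer: {2,3}

Derivation:
Constraint 1 (W < V) on D(W)={1,2,3,4,5} D(V)={1,2,3,5}: W {1,2,3,4,5}->{1,2,3,4}; V {1,2,3,5}->{2,3,5}
Constraint 2 (Y < V) on D(Y)={1,2,4,5} D(V)={2,3,5}: Y {1,2,4,5}->{1,2,4}
Constraint 3 (Y + V = U) on D(Y)={1,2,4} D(V)={2,3,5} D(U)={1,2,3,5}: Y {1,2,4}->{1,2}; V {2,3,5}->{2,3}; U {1,2,3,5}->{3,5}
Constraint 4 (Y != V) on D(Y)={1,2} D(V)={2,3}: no change
So after all 4 constraints: D(V) = {2,3}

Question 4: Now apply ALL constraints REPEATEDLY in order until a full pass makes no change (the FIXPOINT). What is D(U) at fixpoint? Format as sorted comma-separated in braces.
pass 0 (initial): D(U)={1,2,3,5}
pass 1: U {1,2,3,5}->{3,5}; V {1,2,3,5}->{2,3}; W {1,2,3,4,5}->{1,2,3,4}; Y {1,2,4,5}->{1,2}
pass 2: W {1,2,3,4}->{1,2}
pass 3: no change
Fixpoint after 3 passes: D(U) = {3,5}

Answer: {3,5}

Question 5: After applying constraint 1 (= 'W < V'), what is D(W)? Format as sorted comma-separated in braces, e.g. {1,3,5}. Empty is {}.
Constraint 1 (W < V) on D(W)={1,2,3,4,5} D(V)={1,2,3,5}: W {1,2,3,4,5}->{1,2,3,4}; V {1,2,3,5}->{2,3,5}
So after constraint 1: D(W) = {1,2,3,4}

Answer: {1,2,3,4}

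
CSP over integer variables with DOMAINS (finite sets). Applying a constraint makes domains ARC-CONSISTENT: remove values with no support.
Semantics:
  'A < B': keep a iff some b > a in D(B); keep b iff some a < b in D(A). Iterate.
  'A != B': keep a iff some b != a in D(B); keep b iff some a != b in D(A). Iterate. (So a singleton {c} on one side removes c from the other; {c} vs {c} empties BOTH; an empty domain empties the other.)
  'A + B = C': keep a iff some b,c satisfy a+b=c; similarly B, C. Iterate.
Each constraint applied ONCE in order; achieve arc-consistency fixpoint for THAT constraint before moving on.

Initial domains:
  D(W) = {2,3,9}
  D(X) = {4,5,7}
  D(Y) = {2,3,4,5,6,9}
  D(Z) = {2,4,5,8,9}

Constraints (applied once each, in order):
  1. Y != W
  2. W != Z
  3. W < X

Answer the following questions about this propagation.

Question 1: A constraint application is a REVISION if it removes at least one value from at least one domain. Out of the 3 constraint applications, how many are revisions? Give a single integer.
Constraint 1 (Y != W) on D(Y)={2,3,4,5,6,9} D(W)={2,3,9}: no change => not a revision
Constraint 2 (W != Z) on D(W)={2,3,9} D(Z)={2,4,5,8,9}: no change => not a revision
Constraint 3 (W < X) on D(W)={2,3,9} D(X)={4,5,7}: W {2,3,9}->{2,3} => REVISION
Total revisions = 1

Answer: 1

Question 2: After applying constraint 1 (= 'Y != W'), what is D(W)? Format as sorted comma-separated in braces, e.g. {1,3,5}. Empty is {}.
Constraint 1 (Y != W) on D(Y)={2,3,4,5,6,9} D(W)={2,3,9}: no change
So after constraint 1: D(W) = {2,3,9}

Answer: {2,3,9}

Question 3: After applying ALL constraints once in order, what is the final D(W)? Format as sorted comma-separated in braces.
Constraint 1 (Y != W) on D(Y)={2,3,4,5,6,9} D(W)={2,3,9}: no change
Constraint 2 (W != Z) on D(W)={2,3,9} D(Z)={2,4,5,8,9}: no change
Constraint 3 (W < X) on D(W)={2,3,9} D(X)={4,5,7}: W {2,3,9}->{2,3}
So after all 3 constraints: D(W) = {2,3}

Answer: {2,3}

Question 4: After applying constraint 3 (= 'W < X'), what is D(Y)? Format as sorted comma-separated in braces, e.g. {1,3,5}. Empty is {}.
Answer: {2,3,4,5,6,9}

Derivation:
Constraint 1 (Y != W) on D(Y)={2,3,4,5,6,9} D(W)={2,3,9}: no change
Constraint 2 (W != Z) on D(W)={2,3,9} D(Z)={2,4,5,8,9}: no change
Constraint 3 (W < X) on D(W)={2,3,9} D(X)={4,5,7}: W {2,3,9}->{2,3}
So after constraint 3: D(Y) = {2,3,4,5,6,9}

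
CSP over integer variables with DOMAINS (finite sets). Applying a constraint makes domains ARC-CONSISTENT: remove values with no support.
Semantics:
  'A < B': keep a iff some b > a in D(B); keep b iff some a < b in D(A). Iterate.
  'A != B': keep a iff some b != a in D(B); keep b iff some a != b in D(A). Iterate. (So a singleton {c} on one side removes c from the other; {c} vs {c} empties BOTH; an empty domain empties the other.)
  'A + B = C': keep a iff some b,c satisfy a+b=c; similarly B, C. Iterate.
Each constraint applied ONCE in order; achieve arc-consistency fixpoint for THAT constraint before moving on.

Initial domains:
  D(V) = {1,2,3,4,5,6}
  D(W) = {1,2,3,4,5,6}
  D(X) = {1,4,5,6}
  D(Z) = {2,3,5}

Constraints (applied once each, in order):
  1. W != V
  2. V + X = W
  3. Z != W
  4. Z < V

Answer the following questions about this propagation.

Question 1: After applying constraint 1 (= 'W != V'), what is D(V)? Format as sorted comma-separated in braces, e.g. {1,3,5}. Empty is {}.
Constraint 1 (W != V) on D(W)={1,2,3,4,5,6} D(V)={1,2,3,4,5,6}: no change
So after constraint 1: D(V) = {1,2,3,4,5,6}

Answer: {1,2,3,4,5,6}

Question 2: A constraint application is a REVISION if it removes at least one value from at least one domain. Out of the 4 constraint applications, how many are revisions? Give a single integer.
Constraint 1 (W != V) on D(W)={1,2,3,4,5,6} D(V)={1,2,3,4,5,6}: no change => not a revision
Constraint 2 (V + X = W) on D(V)={1,2,3,4,5,6} D(X)={1,4,5,6} D(W)={1,2,3,4,5,6}: V {1,2,3,4,5,6}->{1,2,3,4,5}; X {1,4,5,6}->{1,4,5}; W {1,2,3,4,5,6}->{2,3,4,5,6} => REVISION
Constraint 3 (Z != W) on D(Z)={2,3,5} D(W)={2,3,4,5,6}: no change => not a revision
Constraint 4 (Z < V) on D(Z)={2,3,5} D(V)={1,2,3,4,5}: Z {2,3,5}->{2,3}; V {1,2,3,4,5}->{3,4,5} => REVISION
Total revisions = 2

Answer: 2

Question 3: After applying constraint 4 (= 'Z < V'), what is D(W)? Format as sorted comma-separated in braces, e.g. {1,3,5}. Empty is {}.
Answer: {2,3,4,5,6}

Derivation:
Constraint 1 (W != V) on D(W)={1,2,3,4,5,6} D(V)={1,2,3,4,5,6}: no change
Constraint 2 (V + X = W) on D(V)={1,2,3,4,5,6} D(X)={1,4,5,6} D(W)={1,2,3,4,5,6}: V {1,2,3,4,5,6}->{1,2,3,4,5}; X {1,4,5,6}->{1,4,5}; W {1,2,3,4,5,6}->{2,3,4,5,6}
Constraint 3 (Z != W) on D(Z)={2,3,5} D(W)={2,3,4,5,6}: no change
Constraint 4 (Z < V) on D(Z)={2,3,5} D(V)={1,2,3,4,5}: Z {2,3,5}->{2,3}; V {1,2,3,4,5}->{3,4,5}
So after constraint 4: D(W) = {2,3,4,5,6}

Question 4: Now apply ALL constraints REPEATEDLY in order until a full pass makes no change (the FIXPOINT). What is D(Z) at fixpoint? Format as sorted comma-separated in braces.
Answer: {2,3}

Derivation:
pass 0 (initial): D(Z)={2,3,5}
pass 1: V {1,2,3,4,5,6}->{3,4,5}; W {1,2,3,4,5,6}->{2,3,4,5,6}; X {1,4,5,6}->{1,4,5}; Z {2,3,5}->{2,3}
pass 2: W {2,3,4,5,6}->{4,5,6}; X {1,4,5}->{1}
pass 3: no change
Fixpoint after 3 passes: D(Z) = {2,3}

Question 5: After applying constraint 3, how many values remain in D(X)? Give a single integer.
Answer: 3

Derivation:
Constraint 1 (W != V) on D(W)={1,2,3,4,5,6} D(V)={1,2,3,4,5,6}: no change
Constraint 2 (V + X = W) on D(V)={1,2,3,4,5,6} D(X)={1,4,5,6} D(W)={1,2,3,4,5,6}: V {1,2,3,4,5,6}->{1,2,3,4,5}; X {1,4,5,6}->{1,4,5}; W {1,2,3,4,5,6}->{2,3,4,5,6}
Constraint 3 (Z != W) on D(Z)={2,3,5} D(W)={2,3,4,5,6}: no change
So after constraint 3: D(X)={1,4,5}, size = 3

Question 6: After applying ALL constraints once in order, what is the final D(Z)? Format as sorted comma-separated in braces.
Constraint 1 (W != V) on D(W)={1,2,3,4,5,6} D(V)={1,2,3,4,5,6}: no change
Constraint 2 (V + X = W) on D(V)={1,2,3,4,5,6} D(X)={1,4,5,6} D(W)={1,2,3,4,5,6}: V {1,2,3,4,5,6}->{1,2,3,4,5}; X {1,4,5,6}->{1,4,5}; W {1,2,3,4,5,6}->{2,3,4,5,6}
Constraint 3 (Z != W) on D(Z)={2,3,5} D(W)={2,3,4,5,6}: no change
Constraint 4 (Z < V) on D(Z)={2,3,5} D(V)={1,2,3,4,5}: Z {2,3,5}->{2,3}; V {1,2,3,4,5}->{3,4,5}
So after all 4 constraints: D(Z) = {2,3}

Answer: {2,3}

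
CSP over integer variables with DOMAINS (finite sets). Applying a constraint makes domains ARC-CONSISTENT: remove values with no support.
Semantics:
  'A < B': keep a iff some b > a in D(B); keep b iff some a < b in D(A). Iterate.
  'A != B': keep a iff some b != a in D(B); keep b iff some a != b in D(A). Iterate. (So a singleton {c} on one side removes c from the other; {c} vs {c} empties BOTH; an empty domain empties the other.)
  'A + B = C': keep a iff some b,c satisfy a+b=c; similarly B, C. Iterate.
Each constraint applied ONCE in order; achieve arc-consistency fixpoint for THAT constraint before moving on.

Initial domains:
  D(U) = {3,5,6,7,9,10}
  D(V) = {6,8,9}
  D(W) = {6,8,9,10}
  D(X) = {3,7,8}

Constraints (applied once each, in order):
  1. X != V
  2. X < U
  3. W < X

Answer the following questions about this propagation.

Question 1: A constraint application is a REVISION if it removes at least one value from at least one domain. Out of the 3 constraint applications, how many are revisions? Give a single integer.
Answer: 2

Derivation:
Constraint 1 (X != V) on D(X)={3,7,8} D(V)={6,8,9}: no change => not a revision
Constraint 2 (X < U) on D(X)={3,7,8} D(U)={3,5,6,7,9,10}: U {3,5,6,7,9,10}->{5,6,7,9,10} => REVISION
Constraint 3 (W < X) on D(W)={6,8,9,10} D(X)={3,7,8}: W {6,8,9,10}->{6}; X {3,7,8}->{7,8} => REVISION
Total revisions = 2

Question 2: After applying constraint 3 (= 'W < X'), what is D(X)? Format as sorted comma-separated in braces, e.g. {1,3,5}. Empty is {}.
Constraint 1 (X != V) on D(X)={3,7,8} D(V)={6,8,9}: no change
Constraint 2 (X < U) on D(X)={3,7,8} D(U)={3,5,6,7,9,10}: U {3,5,6,7,9,10}->{5,6,7,9,10}
Constraint 3 (W < X) on D(W)={6,8,9,10} D(X)={3,7,8}: W {6,8,9,10}->{6}; X {3,7,8}->{7,8}
So after constraint 3: D(X) = {7,8}

Answer: {7,8}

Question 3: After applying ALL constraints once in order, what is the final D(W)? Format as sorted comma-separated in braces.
Constraint 1 (X != V) on D(X)={3,7,8} D(V)={6,8,9}: no change
Constraint 2 (X < U) on D(X)={3,7,8} D(U)={3,5,6,7,9,10}: U {3,5,6,7,9,10}->{5,6,7,9,10}
Constraint 3 (W < X) on D(W)={6,8,9,10} D(X)={3,7,8}: W {6,8,9,10}->{6}; X {3,7,8}->{7,8}
So after all 3 constraints: D(W) = {6}

Answer: {6}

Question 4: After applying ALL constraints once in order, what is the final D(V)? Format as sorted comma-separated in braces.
Answer: {6,8,9}

Derivation:
Constraint 1 (X != V) on D(X)={3,7,8} D(V)={6,8,9}: no change
Constraint 2 (X < U) on D(X)={3,7,8} D(U)={3,5,6,7,9,10}: U {3,5,6,7,9,10}->{5,6,7,9,10}
Constraint 3 (W < X) on D(W)={6,8,9,10} D(X)={3,7,8}: W {6,8,9,10}->{6}; X {3,7,8}->{7,8}
So after all 3 constraints: D(V) = {6,8,9}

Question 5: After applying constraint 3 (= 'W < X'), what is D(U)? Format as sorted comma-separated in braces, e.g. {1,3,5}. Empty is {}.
Answer: {5,6,7,9,10}

Derivation:
Constraint 1 (X != V) on D(X)={3,7,8} D(V)={6,8,9}: no change
Constraint 2 (X < U) on D(X)={3,7,8} D(U)={3,5,6,7,9,10}: U {3,5,6,7,9,10}->{5,6,7,9,10}
Constraint 3 (W < X) on D(W)={6,8,9,10} D(X)={3,7,8}: W {6,8,9,10}->{6}; X {3,7,8}->{7,8}
So after constraint 3: D(U) = {5,6,7,9,10}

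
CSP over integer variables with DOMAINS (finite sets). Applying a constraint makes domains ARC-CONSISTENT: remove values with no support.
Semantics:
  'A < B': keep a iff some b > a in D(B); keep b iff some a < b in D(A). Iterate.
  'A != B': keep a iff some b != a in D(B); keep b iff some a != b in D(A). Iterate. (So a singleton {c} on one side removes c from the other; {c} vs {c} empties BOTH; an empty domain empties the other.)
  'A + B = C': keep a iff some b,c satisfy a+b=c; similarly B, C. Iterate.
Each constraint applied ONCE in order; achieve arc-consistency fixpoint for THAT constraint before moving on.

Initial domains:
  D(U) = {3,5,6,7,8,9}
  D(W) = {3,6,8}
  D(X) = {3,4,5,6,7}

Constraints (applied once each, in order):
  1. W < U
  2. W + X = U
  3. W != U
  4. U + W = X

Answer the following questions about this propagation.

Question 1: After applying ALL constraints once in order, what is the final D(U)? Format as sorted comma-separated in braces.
Constraint 1 (W < U) on D(W)={3,6,8} D(U)={3,5,6,7,8,9}: U {3,5,6,7,8,9}->{5,6,7,8,9}
Constraint 2 (W + X = U) on D(W)={3,6,8} D(X)={3,4,5,6,7} D(U)={5,6,7,8,9}: W {3,6,8}->{3,6}; X {3,4,5,6,7}->{3,4,5,6}; U {5,6,7,8,9}->{6,7,8,9}
Constraint 3 (W != U) on D(W)={3,6} D(U)={6,7,8,9}: no change
Constraint 4 (U + W = X) on D(U)={6,7,8,9} D(W)={3,6} D(X)={3,4,5,6}: U {6,7,8,9}->{}; W {3,6}->{}; X {3,4,5,6}->{}
So after all 4 constraints: D(U) = {}

Answer: {}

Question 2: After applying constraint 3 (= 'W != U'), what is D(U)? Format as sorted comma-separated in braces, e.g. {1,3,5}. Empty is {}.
Constraint 1 (W < U) on D(W)={3,6,8} D(U)={3,5,6,7,8,9}: U {3,5,6,7,8,9}->{5,6,7,8,9}
Constraint 2 (W + X = U) on D(W)={3,6,8} D(X)={3,4,5,6,7} D(U)={5,6,7,8,9}: W {3,6,8}->{3,6}; X {3,4,5,6,7}->{3,4,5,6}; U {5,6,7,8,9}->{6,7,8,9}
Constraint 3 (W != U) on D(W)={3,6} D(U)={6,7,8,9}: no change
So after constraint 3: D(U) = {6,7,8,9}

Answer: {6,7,8,9}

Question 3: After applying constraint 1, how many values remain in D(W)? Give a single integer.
Constraint 1 (W < U) on D(W)={3,6,8} D(U)={3,5,6,7,8,9}: U {3,5,6,7,8,9}->{5,6,7,8,9}
So after constraint 1: D(W)={3,6,8}, size = 3

Answer: 3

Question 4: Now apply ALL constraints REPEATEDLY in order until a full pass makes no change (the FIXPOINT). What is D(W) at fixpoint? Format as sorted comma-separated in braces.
pass 0 (initial): D(W)={3,6,8}
pass 1: U {3,5,6,7,8,9}->{}; W {3,6,8}->{}; X {3,4,5,6,7}->{}
pass 2: no change
Fixpoint after 2 passes: D(W) = {}

Answer: {}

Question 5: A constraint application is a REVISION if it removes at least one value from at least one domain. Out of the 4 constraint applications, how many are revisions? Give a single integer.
Constraint 1 (W < U) on D(W)={3,6,8} D(U)={3,5,6,7,8,9}: U {3,5,6,7,8,9}->{5,6,7,8,9} => REVISION
Constraint 2 (W + X = U) on D(W)={3,6,8} D(X)={3,4,5,6,7} D(U)={5,6,7,8,9}: W {3,6,8}->{3,6}; X {3,4,5,6,7}->{3,4,5,6}; U {5,6,7,8,9}->{6,7,8,9} => REVISION
Constraint 3 (W != U) on D(W)={3,6} D(U)={6,7,8,9}: no change => not a revision
Constraint 4 (U + W = X) on D(U)={6,7,8,9} D(W)={3,6} D(X)={3,4,5,6}: U {6,7,8,9}->{}; W {3,6}->{}; X {3,4,5,6}->{} => REVISION
Total revisions = 3

Answer: 3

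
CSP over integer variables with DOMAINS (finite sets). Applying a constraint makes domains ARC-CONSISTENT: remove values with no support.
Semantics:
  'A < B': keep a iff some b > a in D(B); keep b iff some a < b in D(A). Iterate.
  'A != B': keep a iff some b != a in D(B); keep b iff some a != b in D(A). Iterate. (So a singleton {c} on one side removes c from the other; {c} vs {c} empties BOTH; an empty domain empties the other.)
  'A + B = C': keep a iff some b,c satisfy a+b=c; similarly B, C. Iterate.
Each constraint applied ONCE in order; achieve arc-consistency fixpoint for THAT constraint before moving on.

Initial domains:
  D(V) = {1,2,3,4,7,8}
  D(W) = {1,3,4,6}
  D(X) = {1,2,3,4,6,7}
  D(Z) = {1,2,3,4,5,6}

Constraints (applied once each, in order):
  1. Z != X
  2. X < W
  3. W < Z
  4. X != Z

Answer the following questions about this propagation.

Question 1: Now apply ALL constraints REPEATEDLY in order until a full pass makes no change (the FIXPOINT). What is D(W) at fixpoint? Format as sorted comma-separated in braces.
Answer: {3,4}

Derivation:
pass 0 (initial): D(W)={1,3,4,6}
pass 1: W {1,3,4,6}->{3,4}; X {1,2,3,4,6,7}->{1,2,3,4}; Z {1,2,3,4,5,6}->{4,5,6}
pass 2: X {1,2,3,4}->{1,2,3}
pass 3: no change
Fixpoint after 3 passes: D(W) = {3,4}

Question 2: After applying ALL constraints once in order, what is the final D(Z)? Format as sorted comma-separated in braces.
Answer: {4,5,6}

Derivation:
Constraint 1 (Z != X) on D(Z)={1,2,3,4,5,6} D(X)={1,2,3,4,6,7}: no change
Constraint 2 (X < W) on D(X)={1,2,3,4,6,7} D(W)={1,3,4,6}: X {1,2,3,4,6,7}->{1,2,3,4}; W {1,3,4,6}->{3,4,6}
Constraint 3 (W < Z) on D(W)={3,4,6} D(Z)={1,2,3,4,5,6}: W {3,4,6}->{3,4}; Z {1,2,3,4,5,6}->{4,5,6}
Constraint 4 (X != Z) on D(X)={1,2,3,4} D(Z)={4,5,6}: no change
So after all 4 constraints: D(Z) = {4,5,6}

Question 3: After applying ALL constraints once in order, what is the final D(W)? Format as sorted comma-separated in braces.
Constraint 1 (Z != X) on D(Z)={1,2,3,4,5,6} D(X)={1,2,3,4,6,7}: no change
Constraint 2 (X < W) on D(X)={1,2,3,4,6,7} D(W)={1,3,4,6}: X {1,2,3,4,6,7}->{1,2,3,4}; W {1,3,4,6}->{3,4,6}
Constraint 3 (W < Z) on D(W)={3,4,6} D(Z)={1,2,3,4,5,6}: W {3,4,6}->{3,4}; Z {1,2,3,4,5,6}->{4,5,6}
Constraint 4 (X != Z) on D(X)={1,2,3,4} D(Z)={4,5,6}: no change
So after all 4 constraints: D(W) = {3,4}

Answer: {3,4}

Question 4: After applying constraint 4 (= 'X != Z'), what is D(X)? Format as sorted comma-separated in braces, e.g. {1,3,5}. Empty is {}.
Constraint 1 (Z != X) on D(Z)={1,2,3,4,5,6} D(X)={1,2,3,4,6,7}: no change
Constraint 2 (X < W) on D(X)={1,2,3,4,6,7} D(W)={1,3,4,6}: X {1,2,3,4,6,7}->{1,2,3,4}; W {1,3,4,6}->{3,4,6}
Constraint 3 (W < Z) on D(W)={3,4,6} D(Z)={1,2,3,4,5,6}: W {3,4,6}->{3,4}; Z {1,2,3,4,5,6}->{4,5,6}
Constraint 4 (X != Z) on D(X)={1,2,3,4} D(Z)={4,5,6}: no change
So after constraint 4: D(X) = {1,2,3,4}

Answer: {1,2,3,4}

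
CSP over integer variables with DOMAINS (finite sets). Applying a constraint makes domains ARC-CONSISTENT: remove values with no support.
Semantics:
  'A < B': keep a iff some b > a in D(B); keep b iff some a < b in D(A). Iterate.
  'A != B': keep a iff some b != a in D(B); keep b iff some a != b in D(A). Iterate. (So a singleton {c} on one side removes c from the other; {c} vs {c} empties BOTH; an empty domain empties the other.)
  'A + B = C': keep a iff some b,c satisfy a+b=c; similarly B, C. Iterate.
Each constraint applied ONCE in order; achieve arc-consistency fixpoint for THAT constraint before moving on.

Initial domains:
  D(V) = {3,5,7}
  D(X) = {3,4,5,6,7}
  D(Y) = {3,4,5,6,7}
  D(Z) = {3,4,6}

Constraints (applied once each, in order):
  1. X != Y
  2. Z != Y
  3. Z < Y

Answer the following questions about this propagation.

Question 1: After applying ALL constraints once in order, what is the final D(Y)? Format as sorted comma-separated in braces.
Constraint 1 (X != Y) on D(X)={3,4,5,6,7} D(Y)={3,4,5,6,7}: no change
Constraint 2 (Z != Y) on D(Z)={3,4,6} D(Y)={3,4,5,6,7}: no change
Constraint 3 (Z < Y) on D(Z)={3,4,6} D(Y)={3,4,5,6,7}: Y {3,4,5,6,7}->{4,5,6,7}
So after all 3 constraints: D(Y) = {4,5,6,7}

Answer: {4,5,6,7}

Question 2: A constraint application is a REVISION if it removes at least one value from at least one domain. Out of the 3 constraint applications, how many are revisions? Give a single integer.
Constraint 1 (X != Y) on D(X)={3,4,5,6,7} D(Y)={3,4,5,6,7}: no change => not a revision
Constraint 2 (Z != Y) on D(Z)={3,4,6} D(Y)={3,4,5,6,7}: no change => not a revision
Constraint 3 (Z < Y) on D(Z)={3,4,6} D(Y)={3,4,5,6,7}: Y {3,4,5,6,7}->{4,5,6,7} => REVISION
Total revisions = 1

Answer: 1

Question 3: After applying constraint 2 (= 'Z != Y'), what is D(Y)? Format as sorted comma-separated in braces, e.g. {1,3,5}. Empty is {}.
Answer: {3,4,5,6,7}

Derivation:
Constraint 1 (X != Y) on D(X)={3,4,5,6,7} D(Y)={3,4,5,6,7}: no change
Constraint 2 (Z != Y) on D(Z)={3,4,6} D(Y)={3,4,5,6,7}: no change
So after constraint 2: D(Y) = {3,4,5,6,7}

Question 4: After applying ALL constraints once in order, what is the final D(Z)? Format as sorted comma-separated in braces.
Constraint 1 (X != Y) on D(X)={3,4,5,6,7} D(Y)={3,4,5,6,7}: no change
Constraint 2 (Z != Y) on D(Z)={3,4,6} D(Y)={3,4,5,6,7}: no change
Constraint 3 (Z < Y) on D(Z)={3,4,6} D(Y)={3,4,5,6,7}: Y {3,4,5,6,7}->{4,5,6,7}
So after all 3 constraints: D(Z) = {3,4,6}

Answer: {3,4,6}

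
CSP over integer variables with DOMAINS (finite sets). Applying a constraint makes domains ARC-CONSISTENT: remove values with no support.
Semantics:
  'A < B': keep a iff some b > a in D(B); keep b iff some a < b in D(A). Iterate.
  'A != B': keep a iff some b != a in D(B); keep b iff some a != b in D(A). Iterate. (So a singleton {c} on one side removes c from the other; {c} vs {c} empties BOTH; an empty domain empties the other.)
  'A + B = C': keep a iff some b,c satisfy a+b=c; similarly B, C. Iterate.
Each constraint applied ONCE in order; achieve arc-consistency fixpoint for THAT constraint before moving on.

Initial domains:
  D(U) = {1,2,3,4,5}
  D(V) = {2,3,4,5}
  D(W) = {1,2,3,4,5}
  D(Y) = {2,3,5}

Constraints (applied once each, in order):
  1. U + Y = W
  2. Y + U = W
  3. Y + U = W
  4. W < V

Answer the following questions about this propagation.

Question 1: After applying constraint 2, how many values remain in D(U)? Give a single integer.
Constraint 1 (U + Y = W) on D(U)={1,2,3,4,5} D(Y)={2,3,5} D(W)={1,2,3,4,5}: U {1,2,3,4,5}->{1,2,3}; Y {2,3,5}->{2,3}; W {1,2,3,4,5}->{3,4,5}
Constraint 2 (Y + U = W) on D(Y)={2,3} D(U)={1,2,3} D(W)={3,4,5}: no change
So after constraint 2: D(U)={1,2,3}, size = 3

Answer: 3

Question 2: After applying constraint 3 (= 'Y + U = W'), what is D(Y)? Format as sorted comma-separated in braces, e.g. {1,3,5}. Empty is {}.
Answer: {2,3}

Derivation:
Constraint 1 (U + Y = W) on D(U)={1,2,3,4,5} D(Y)={2,3,5} D(W)={1,2,3,4,5}: U {1,2,3,4,5}->{1,2,3}; Y {2,3,5}->{2,3}; W {1,2,3,4,5}->{3,4,5}
Constraint 2 (Y + U = W) on D(Y)={2,3} D(U)={1,2,3} D(W)={3,4,5}: no change
Constraint 3 (Y + U = W) on D(Y)={2,3} D(U)={1,2,3} D(W)={3,4,5}: no change
So after constraint 3: D(Y) = {2,3}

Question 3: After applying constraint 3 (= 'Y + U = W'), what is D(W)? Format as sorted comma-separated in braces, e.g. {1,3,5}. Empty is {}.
Constraint 1 (U + Y = W) on D(U)={1,2,3,4,5} D(Y)={2,3,5} D(W)={1,2,3,4,5}: U {1,2,3,4,5}->{1,2,3}; Y {2,3,5}->{2,3}; W {1,2,3,4,5}->{3,4,5}
Constraint 2 (Y + U = W) on D(Y)={2,3} D(U)={1,2,3} D(W)={3,4,5}: no change
Constraint 3 (Y + U = W) on D(Y)={2,3} D(U)={1,2,3} D(W)={3,4,5}: no change
So after constraint 3: D(W) = {3,4,5}

Answer: {3,4,5}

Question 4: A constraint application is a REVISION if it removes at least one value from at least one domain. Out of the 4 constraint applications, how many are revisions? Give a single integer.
Constraint 1 (U + Y = W) on D(U)={1,2,3,4,5} D(Y)={2,3,5} D(W)={1,2,3,4,5}: U {1,2,3,4,5}->{1,2,3}; Y {2,3,5}->{2,3}; W {1,2,3,4,5}->{3,4,5} => REVISION
Constraint 2 (Y + U = W) on D(Y)={2,3} D(U)={1,2,3} D(W)={3,4,5}: no change => not a revision
Constraint 3 (Y + U = W) on D(Y)={2,3} D(U)={1,2,3} D(W)={3,4,5}: no change => not a revision
Constraint 4 (W < V) on D(W)={3,4,5} D(V)={2,3,4,5}: W {3,4,5}->{3,4}; V {2,3,4,5}->{4,5} => REVISION
Total revisions = 2

Answer: 2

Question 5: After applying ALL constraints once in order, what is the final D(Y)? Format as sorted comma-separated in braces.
Answer: {2,3}

Derivation:
Constraint 1 (U + Y = W) on D(U)={1,2,3,4,5} D(Y)={2,3,5} D(W)={1,2,3,4,5}: U {1,2,3,4,5}->{1,2,3}; Y {2,3,5}->{2,3}; W {1,2,3,4,5}->{3,4,5}
Constraint 2 (Y + U = W) on D(Y)={2,3} D(U)={1,2,3} D(W)={3,4,5}: no change
Constraint 3 (Y + U = W) on D(Y)={2,3} D(U)={1,2,3} D(W)={3,4,5}: no change
Constraint 4 (W < V) on D(W)={3,4,5} D(V)={2,3,4,5}: W {3,4,5}->{3,4}; V {2,3,4,5}->{4,5}
So after all 4 constraints: D(Y) = {2,3}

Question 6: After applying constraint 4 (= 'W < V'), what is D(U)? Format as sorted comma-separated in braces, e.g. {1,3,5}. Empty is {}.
Constraint 1 (U + Y = W) on D(U)={1,2,3,4,5} D(Y)={2,3,5} D(W)={1,2,3,4,5}: U {1,2,3,4,5}->{1,2,3}; Y {2,3,5}->{2,3}; W {1,2,3,4,5}->{3,4,5}
Constraint 2 (Y + U = W) on D(Y)={2,3} D(U)={1,2,3} D(W)={3,4,5}: no change
Constraint 3 (Y + U = W) on D(Y)={2,3} D(U)={1,2,3} D(W)={3,4,5}: no change
Constraint 4 (W < V) on D(W)={3,4,5} D(V)={2,3,4,5}: W {3,4,5}->{3,4}; V {2,3,4,5}->{4,5}
So after constraint 4: D(U) = {1,2,3}

Answer: {1,2,3}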